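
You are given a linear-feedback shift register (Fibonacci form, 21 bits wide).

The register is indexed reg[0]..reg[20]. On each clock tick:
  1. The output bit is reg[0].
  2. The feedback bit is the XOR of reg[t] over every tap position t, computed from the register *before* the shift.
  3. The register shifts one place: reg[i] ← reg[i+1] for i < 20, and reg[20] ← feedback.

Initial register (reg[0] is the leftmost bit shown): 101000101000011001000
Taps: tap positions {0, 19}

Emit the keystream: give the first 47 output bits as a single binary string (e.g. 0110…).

tick  register→output (feedback)
  0  101000101000011001000→1 (1)
  1  010001010000110010001→0 (0)
  2  100010100001100100010→1 (0)
  3  000101000011001000100→0 (0)
  4  001010000110010001000→0 (0)
  5  010100001100100010000→0 (0)
  6  101000011001000100000→1 (1)
  7  010000110010001000001→0 (0)
  8  100001100100010000010→1 (0)
  9  000011001000100000100→0 (0)
 10  000110010001000001000→0 (0)
 11  001100100010000010000→0 (0)
 12  011001000100000100000→0 (0)
 13  110010001000001000000→1 (1)
 14  100100010000010000001→1 (1)
 15  001000100000100000011→0 (1)
 16  010001000001000000111→0 (1)
 17  100010000010000001111→1 (0)
 18  000100000100000011110→0 (1)
 19  001000001000000111101→0 (0)
 20  010000010000001111010→0 (1)
 21  100000100000011110101→1 (1)
 22  000001000000111101011→0 (1)
 23  000010000001111010111→0 (1)
 24  000100000011110101111→0 (1)
 25  001000000111101011111→0 (1)
 26  010000001111010111111→0 (1)
 27  100000011110101111111→1 (0)
 28  000000111101011111110→0 (1)
 29  000001111010111111101→0 (0)
 30  000011110101111111010→0 (1)
 31  000111101011111110101→0 (0)
 32  001111010111111101010→0 (1)
 33  011110101111111010101→0 (0)
 34  111101011111110101010→1 (0)
 35  111010111111101010100→1 (1)
 36  110101111111010101001→1 (1)
 37  101011111110101010011→1 (0)
 38  010111111101010100110→0 (1)
 39  101111111010101001101→1 (1)
 40  011111110101010011011→0 (1)
 41  111111101010100110111→1 (0)
 42  111111010101001101110→1 (0)
 43  111110101010011011100→1 (1)
 44  111101010100110111001→1 (1)
 45  111010101001101110011→1 (0)
 46  110101010011011100110→1 (0)

10100010100001100100010000010000001111010111111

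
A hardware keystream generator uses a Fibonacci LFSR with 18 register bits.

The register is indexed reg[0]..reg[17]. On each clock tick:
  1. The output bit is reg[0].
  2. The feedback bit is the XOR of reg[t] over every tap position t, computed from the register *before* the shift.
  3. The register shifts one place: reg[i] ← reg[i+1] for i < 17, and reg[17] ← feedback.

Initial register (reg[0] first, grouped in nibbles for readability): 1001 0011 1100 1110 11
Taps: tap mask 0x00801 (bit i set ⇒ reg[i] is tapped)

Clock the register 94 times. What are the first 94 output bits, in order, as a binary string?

1001001111001110111110010000000110111101001110100001101101111000011101100011001001111001011111

tick  register→output (feedback)
  0  100100111100111011→1 (1)
  1  001001111001110111→0 (1)
  2  010011110011101111→0 (1)
  3  100111100111011111→1 (0)
  4  001111001110111110→0 (0)
  5  011110011101111100→0 (1)
  6  111100111011111001→1 (0)
  7  111001110111110010→1 (0)
  8  110011101111100100→1 (0)
  9  100111011111001000→1 (0)
 10  001110111110010000→0 (0)
 11  011101111100100000→0 (0)
 12  111011111001000000→1 (0)
 13  110111110010000000→1 (1)
 14  101111100100000001→1 (1)
 15  011111001000000011→0 (0)
 16  111110010000000110→1 (1)
 17  111100100000001101→1 (1)
 18  111001000000011011→1 (1)
 19  110010000000110111→1 (1)
 20  100100000001101111→1 (0)
 21  001000000011011110→0 (1)
 22  010000000110111101→0 (0)
 23  100000001101111010→1 (0)
 24  000000011011110100→0 (1)
 25  000000110111101001→0 (1)
 26  000001101111010011→0 (1)
 27  000011011110100111→0 (0)
 28  000110111101001110→0 (1)
 29  001101111010011101→0 (0)
 30  011011110100111010→0 (0)
 31  110111101001110100→1 (0)
 32  101111010011101000→1 (0)
 33  011110100111010000→0 (1)
 34  111101001110100001→1 (1)
 35  111010011101000011→1 (0)
 36  110100111010000110→1 (1)
 37  101001110100001101→1 (1)
 38  010011101000011011→0 (0)
 39  100111010000110110→1 (1)
 40  001110100001101101→0 (1)
 41  011101000011011011→0 (1)
 42  111010000110110111→1 (1)
 43  110100001101101111→1 (0)
 44  101000011011011110→1 (0)
 45  010000110110111100→0 (0)
 46  100001101101111000→1 (0)
 47  000011011011110000→0 (1)
 48  000110110111100001→0 (1)
 49  001101101111000011→0 (1)
 50  011011011110000111→0 (0)
 51  110110111100001110→1 (1)
 52  101101111000011101→1 (1)
 53  011011110000111011→0 (0)
 54  110111100001110110→1 (0)
 55  101111000011101100→1 (0)
 56  011110000111011000→0 (1)
 57  111100001110110001→1 (1)
 58  111000011101100011→1 (0)
 59  110000111011000110→1 (0)
 60  100001110110001100→1 (1)
 61  000011101100011001→0 (0)
 62  000111011000110010→0 (0)
 63  001110110001100100→0 (1)
 64  011101100011001001→0 (1)
 65  111011000110010011→1 (1)
 66  110110001100100111→1 (1)
 67  101100011001001111→1 (0)
 68  011000110010011110→0 (0)
 69  110001100100111100→1 (1)
 70  100011001001111001→1 (0)
 71  000110010011110010→0 (1)
 72  001100100111100101→0 (1)
 73  011001001111001011→0 (1)
 74  110010011110010111→1 (1)
 75  100100111100101111→1 (1)
 76  001001111001011111→0 (1)
 77  010011110010111111→0 (0)
 78  100111100101111110→1 (0)
 79  001111001011111100→0 (1)
 80  011110010111111001→0 (1)
 81  111100101111110011→1 (0)
 82  111001011111100110→1 (0)
 83  110010111111001100→1 (0)
 84  100101111110011000→1 (1)
 85  001011111100110001→0 (0)
 86  010111111001100010→0 (1)
 87  101111110011000101→1 (0)
 88  011111100110001010→0 (0)
 89  111111001100010100→1 (1)
 90  111110011000101001→1 (1)
 91  111100110001010011→1 (0)
 92  111001100010100110→1 (1)
 93  110011000101001101→1 (0)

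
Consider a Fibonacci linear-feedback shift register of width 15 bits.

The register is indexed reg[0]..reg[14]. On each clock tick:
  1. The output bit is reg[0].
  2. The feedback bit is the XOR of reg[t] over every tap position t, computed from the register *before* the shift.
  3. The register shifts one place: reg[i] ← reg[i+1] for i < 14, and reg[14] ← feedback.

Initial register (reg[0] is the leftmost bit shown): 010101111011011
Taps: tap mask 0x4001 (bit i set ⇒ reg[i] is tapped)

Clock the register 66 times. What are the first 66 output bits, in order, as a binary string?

step | reg (before) | out | fb
   0 | 010101111011011 | 0 | 1
   1 | 101011110110111 | 1 | 0
   2 | 010111101101110 | 0 | 0
   3 | 101111011011100 | 1 | 1
   4 | 011110110111001 | 0 | 1
   5 | 111101101110011 | 1 | 0
   6 | 111011011100110 | 1 | 1
   7 | 110110111001101 | 1 | 0
   8 | 101101110011010 | 1 | 1
   9 | 011011100110101 | 0 | 1
  10 | 110111001101011 | 1 | 0
  11 | 101110011010110 | 1 | 1
  12 | 011100110101101 | 0 | 1
  13 | 111001101011011 | 1 | 0
  14 | 110011010110110 | 1 | 1
  15 | 100110101101101 | 1 | 0
  16 | 001101011011010 | 0 | 0
  17 | 011010110110100 | 0 | 0
  18 | 110101101101000 | 1 | 1
  19 | 101011011010001 | 1 | 0
  20 | 010110110100010 | 0 | 0
  21 | 101101101000100 | 1 | 1
  22 | 011011010001001 | 0 | 1
  23 | 110110100010011 | 1 | 0
  24 | 101101000100110 | 1 | 1
  25 | 011010001001101 | 0 | 1
  26 | 110100010011011 | 1 | 0
  27 | 101000100110110 | 1 | 1
  28 | 010001001101101 | 0 | 1
  29 | 100010011011011 | 1 | 0
  30 | 000100110110110 | 0 | 0
  31 | 001001101101100 | 0 | 0
  32 | 010011011011000 | 0 | 0
  33 | 100110110110000 | 1 | 1
  34 | 001101101100001 | 0 | 1
  35 | 011011011000011 | 0 | 1
  36 | 110110110000111 | 1 | 0
  37 | 101101100001110 | 1 | 1
  38 | 011011000011101 | 0 | 1
  39 | 110110000111011 | 1 | 0
  40 | 101100001110110 | 1 | 1
  41 | 011000011101101 | 0 | 1
  42 | 110000111011011 | 1 | 0
  43 | 100001110110110 | 1 | 1
  44 | 000011101101101 | 0 | 1
  45 | 000111011011011 | 0 | 1
  46 | 001110110110111 | 0 | 1
  47 | 011101101101111 | 0 | 1
  48 | 111011011011111 | 1 | 0
  49 | 110110110111110 | 1 | 1
  50 | 101101101111101 | 1 | 0
  51 | 011011011111010 | 0 | 0
  52 | 110110111110100 | 1 | 1
  53 | 101101111101001 | 1 | 0
  54 | 011011111010010 | 0 | 0
  55 | 110111110100100 | 1 | 1
  56 | 101111101001001 | 1 | 0
  57 | 011111010010010 | 0 | 0
  58 | 111110100100100 | 1 | 1
  59 | 111101001001001 | 1 | 0
  60 | 111010010010010 | 1 | 1
  61 | 110100100100101 | 1 | 0
  62 | 101001001001010 | 1 | 1
  63 | 010010010010101 | 0 | 1
  64 | 100100100101011 | 1 | 0
  65 | 001001001010110 | 0 | 0

010101111011011100110101101101000100110110110000111011011011111010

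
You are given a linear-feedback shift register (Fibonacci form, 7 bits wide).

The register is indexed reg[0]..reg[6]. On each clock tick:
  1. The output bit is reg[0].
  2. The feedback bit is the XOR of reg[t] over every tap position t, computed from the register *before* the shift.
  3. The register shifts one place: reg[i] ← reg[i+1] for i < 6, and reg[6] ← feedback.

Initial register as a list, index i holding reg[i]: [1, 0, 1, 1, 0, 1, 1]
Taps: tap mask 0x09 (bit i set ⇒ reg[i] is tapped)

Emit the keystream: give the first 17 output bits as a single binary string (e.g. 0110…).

10110110000011001

k : reg_k → out_k, fb_k
0: 1011011 → 1, fb=0
1: 0110110 → 0, fb=0
2: 1101100 → 1, fb=0
3: 1011000 → 1, fb=0
4: 0110000 → 0, fb=0
5: 1100000 → 1, fb=1
6: 1000001 → 1, fb=1
7: 0000011 → 0, fb=0
8: 0000110 → 0, fb=0
9: 0001100 → 0, fb=1
10: 0011001 → 0, fb=1
11: 0110011 → 0, fb=0
12: 1100110 → 1, fb=1
13: 1001101 → 1, fb=0
14: 0011010 → 0, fb=1
15: 0110101 → 0, fb=0
16: 1101010 → 1, fb=0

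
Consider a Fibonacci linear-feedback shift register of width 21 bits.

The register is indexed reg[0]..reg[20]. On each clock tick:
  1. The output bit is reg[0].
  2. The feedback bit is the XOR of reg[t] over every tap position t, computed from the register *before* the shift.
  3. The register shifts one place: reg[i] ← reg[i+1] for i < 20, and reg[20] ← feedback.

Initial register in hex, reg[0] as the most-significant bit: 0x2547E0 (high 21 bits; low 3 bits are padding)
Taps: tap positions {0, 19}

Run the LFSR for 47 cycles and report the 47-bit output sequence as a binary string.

00100101010001111110000101110111110011000000100

step | reg (before) | out | fb
   0 | 001001010100011111100 | 0 | 0
   1 | 010010101000111111000 | 0 | 0
   2 | 100101010001111110000 | 1 | 1
   3 | 001010100011111100001 | 0 | 0
   4 | 010101000111111000010 | 0 | 1
   5 | 101010001111110000101 | 1 | 1
   6 | 010100011111100001011 | 0 | 1
   7 | 101000111111000010111 | 1 | 0
   8 | 010001111110000101110 | 0 | 1
   9 | 100011111100001011101 | 1 | 1
  10 | 000111111000010111011 | 0 | 1
  11 | 001111110000101110111 | 0 | 1
  12 | 011111100001011101111 | 0 | 1
  13 | 111111000010111011111 | 1 | 0
  14 | 111110000101110111110 | 1 | 0
  15 | 111100001011101111100 | 1 | 1
  16 | 111000010111011111001 | 1 | 1
  17 | 110000101110111110011 | 1 | 0
  18 | 100001011101111100110 | 1 | 0
  19 | 000010111011111001100 | 0 | 0
  20 | 000101110111110011000 | 0 | 0
  21 | 001011101111100110000 | 0 | 0
  22 | 010111011111001100000 | 0 | 0
  23 | 101110111110011000000 | 1 | 1
  24 | 011101111100110000001 | 0 | 0
  25 | 111011111001100000010 | 1 | 0
  26 | 110111110011000000100 | 1 | 1
  27 | 101111100110000001001 | 1 | 1
  28 | 011111001100000010011 | 0 | 1
  29 | 111110011000000100111 | 1 | 0
  30 | 111100110000001001110 | 1 | 0
  31 | 111001100000010011100 | 1 | 1
  32 | 110011000000100111001 | 1 | 1
  33 | 100110000001001110011 | 1 | 0
  34 | 001100000010011100110 | 0 | 1
  35 | 011000000100111001101 | 0 | 0
  36 | 110000001001110011010 | 1 | 0
  37 | 100000010011100110100 | 1 | 1
  38 | 000000100111001101001 | 0 | 0
  39 | 000001001110011010010 | 0 | 1
  40 | 000010011100110100101 | 0 | 0
  41 | 000100111001101001010 | 0 | 1
  42 | 001001110011010010101 | 0 | 0
  43 | 010011100110100101010 | 0 | 1
  44 | 100111001101001010101 | 1 | 1
  45 | 001110011010010101011 | 0 | 1
  46 | 011100110100101010111 | 0 | 1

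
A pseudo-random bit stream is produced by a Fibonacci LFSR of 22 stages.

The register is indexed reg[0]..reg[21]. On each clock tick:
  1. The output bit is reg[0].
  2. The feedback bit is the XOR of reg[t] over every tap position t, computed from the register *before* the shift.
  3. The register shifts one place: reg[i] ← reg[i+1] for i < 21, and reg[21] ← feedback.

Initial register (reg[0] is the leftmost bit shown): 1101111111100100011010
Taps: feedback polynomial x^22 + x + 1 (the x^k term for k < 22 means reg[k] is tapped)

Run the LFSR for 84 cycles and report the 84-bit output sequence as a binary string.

110111111110010001101001100000001011001011101010000001110101110011111000001001111001

k : reg_k → out_k, fb_k
0: 1101111111100100011010 → 1, fb=0
1: 1011111111001000110100 → 1, fb=1
2: 0111111110010001101001 → 0, fb=1
3: 1111111100100011010011 → 1, fb=0
4: 1111111001000110100110 → 1, fb=0
5: 1111110010001101001100 → 1, fb=0
6: 1111100100011010011000 → 1, fb=0
7: 1111001000110100110000 → 1, fb=0
8: 1110010001101001100000 → 1, fb=0
9: 1100100011010011000000 → 1, fb=0
10: 1001000110100110000000 → 1, fb=1
11: 0010001101001100000001 → 0, fb=0
12: 0100011010011000000010 → 0, fb=1
13: 1000110100110000000101 → 1, fb=1
14: 0001101001100000001011 → 0, fb=0
15: 0011010011000000010110 → 0, fb=0
16: 0110100110000000101100 → 0, fb=1
17: 1101001100000001011001 → 1, fb=0
18: 1010011000000010110010 → 1, fb=1
19: 0100110000000101100101 → 0, fb=1
20: 1001100000001011001011 → 1, fb=1
21: 0011000000010110010111 → 0, fb=0
22: 0110000000101100101110 → 0, fb=1
23: 1100000001011001011101 → 1, fb=0
24: 1000000010110010111010 → 1, fb=1
25: 0000000101100101110101 → 0, fb=0
26: 0000001011001011101010 → 0, fb=0
27: 0000010110010111010100 → 0, fb=0
28: 0000101100101110101000 → 0, fb=0
29: 0001011001011101010000 → 0, fb=0
30: 0010110010111010100000 → 0, fb=0
31: 0101100101110101000000 → 0, fb=1
32: 1011001011101010000001 → 1, fb=1
33: 0110010111010100000011 → 0, fb=1
34: 1100101110101000000111 → 1, fb=0
35: 1001011101010000001110 → 1, fb=1
36: 0010111010100000011101 → 0, fb=0
37: 0101110101000000111010 → 0, fb=1
38: 1011101010000001110101 → 1, fb=1
39: 0111010100000011101011 → 0, fb=1
40: 1110101000000111010111 → 1, fb=0
41: 1101010000001110101110 → 1, fb=0
42: 1010100000011101011100 → 1, fb=1
43: 0101000000111010111001 → 0, fb=1
44: 1010000001110101110011 → 1, fb=1
45: 0100000011101011100111 → 0, fb=1
46: 1000000111010111001111 → 1, fb=1
47: 0000001110101110011111 → 0, fb=0
48: 0000011101011100111110 → 0, fb=0
49: 0000111010111001111100 → 0, fb=0
50: 0001110101110011111000 → 0, fb=0
51: 0011101011100111110000 → 0, fb=0
52: 0111010111001111100000 → 0, fb=1
53: 1110101110011111000001 → 1, fb=0
54: 1101011100111110000010 → 1, fb=0
55: 1010111001111100000100 → 1, fb=1
56: 0101110011111000001001 → 0, fb=1
57: 1011100111110000010011 → 1, fb=1
58: 0111001111100000100111 → 0, fb=1
59: 1110011111000001001111 → 1, fb=0
60: 1100111110000010011110 → 1, fb=0
61: 1001111100000100111100 → 1, fb=1
62: 0011111000001001111001 → 0, fb=0
63: 0111110000010011110010 → 0, fb=1
64: 1111100000100111100101 → 1, fb=0
65: 1111000001001111001010 → 1, fb=0
66: 1110000010011110010100 → 1, fb=0
67: 1100000100111100101000 → 1, fb=0
68: 1000001001111001010000 → 1, fb=1
69: 0000010011110010100001 → 0, fb=0
70: 0000100111100101000010 → 0, fb=0
71: 0001001111001010000100 → 0, fb=0
72: 0010011110010100001000 → 0, fb=0
73: 0100111100101000010000 → 0, fb=1
74: 1001111001010000100001 → 1, fb=1
75: 0011110010100001000011 → 0, fb=0
76: 0111100101000010000110 → 0, fb=1
77: 1111001010000100001101 → 1, fb=0
78: 1110010100001000011010 → 1, fb=0
79: 1100101000010000110100 → 1, fb=0
80: 1001010000100001101000 → 1, fb=1
81: 0010100001000011010001 → 0, fb=0
82: 0101000010000110100010 → 0, fb=1
83: 1010000100001101000101 → 1, fb=1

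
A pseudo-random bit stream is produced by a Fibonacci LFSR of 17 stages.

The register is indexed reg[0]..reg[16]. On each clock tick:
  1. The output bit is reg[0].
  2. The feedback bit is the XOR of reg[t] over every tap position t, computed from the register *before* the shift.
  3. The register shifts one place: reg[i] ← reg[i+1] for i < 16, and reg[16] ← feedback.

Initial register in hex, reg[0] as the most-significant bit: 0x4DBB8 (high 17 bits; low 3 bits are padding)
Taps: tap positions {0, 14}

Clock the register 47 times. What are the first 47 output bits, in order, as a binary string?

01001101101110111101110101110011100111010001101

tick  register→output (feedback)
  0  01001101101110111→0 (1)
  1  10011011011101111→1 (0)
  2  00110110111011110→0 (1)
  3  01101101110111101→0 (1)
  4  11011011101111011→1 (1)
  5  10110111011110111→1 (0)
  6  01101110111101110→0 (1)
  7  11011101111011101→1 (0)
  8  10111011110111010→1 (1)
  9  01110111101110101→0 (1)
 10  11101111011101011→1 (1)
 11  11011110111010111→1 (0)
 12  10111101110101110→1 (0)
 13  01111011101011100→0 (1)
 14  11110111010111001→1 (1)
 15  11101110101110011→1 (1)
 16  11011101011100111→1 (0)
 17  10111010111001110→1 (0)
 18  01110101110011100→0 (1)
 19  11101011100111001→1 (1)
 20  11010111001110011→1 (1)
 21  10101110011100111→1 (0)
 22  01011100111001110→0 (1)
 23  10111001110011101→1 (0)
 24  01110011100111010→0 (0)
 25  11100111001110100→1 (0)
 26  11001110011101000→1 (1)
 27  10011100111010001→1 (1)
 28  00111001110100011→0 (0)
 29  01110011101000110→0 (1)
 30  11100111010001101→1 (0)
 31  11001110100011010→1 (1)
 32  10011101000110101→1 (0)
 33  00111010001101010→0 (0)
 34  01110100011010100→0 (1)
 35  11101000110101001→1 (1)
 36  11010001101010011→1 (1)
 37  10100011010100111→1 (0)
 38  01000110101001110→0 (1)
 39  10001101010011101→1 (0)
 40  00011010100111010→0 (0)
 41  00110101001110100→0 (1)
 42  01101010011101001→0 (0)
 43  11010100111010010→1 (1)
 44  10101001110100101→1 (0)
 45  01010011101001010→0 (0)
 46  10100111010010100→1 (0)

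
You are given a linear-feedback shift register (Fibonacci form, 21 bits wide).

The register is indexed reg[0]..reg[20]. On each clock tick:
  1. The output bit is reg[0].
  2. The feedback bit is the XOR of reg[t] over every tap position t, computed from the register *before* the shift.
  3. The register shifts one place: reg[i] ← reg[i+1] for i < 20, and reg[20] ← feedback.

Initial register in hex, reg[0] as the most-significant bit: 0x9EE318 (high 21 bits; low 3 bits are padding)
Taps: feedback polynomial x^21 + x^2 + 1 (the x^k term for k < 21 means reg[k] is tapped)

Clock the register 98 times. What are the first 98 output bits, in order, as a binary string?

10011110111000110001111100101011011110110001110000110100101110110110011100110010101101111101111111

tick  register→output (feedback)
  0  100111101110001100011→1 (1)
  1  001111011100011000111→0 (1)
  2  011110111000110001111→0 (1)
  3  111101110001100011111→1 (0)
  4  111011100011000111110→1 (0)
  5  110111000110001111100→1 (1)
  6  101110001100011111001→1 (0)
  7  011100011000111110010→0 (1)
  8  111000110001111100101→1 (0)
  9  110001100011111001010→1 (1)
 10  100011000111110010101→1 (1)
 11  000110001111100101011→0 (0)
 12  001100011111001010110→0 (1)
 13  011000111110010101101→0 (1)
 14  110001111100101011011→1 (1)
 15  100011111001010110111→1 (1)
 16  000111110010101101111→0 (0)
 17  001111100101011011110→0 (1)
 18  011111001010110111101→0 (1)
 19  111110010101101111011→1 (0)
 20  111100101011011110110→1 (0)
 21  111001010110111101100→1 (0)
 22  110010101101111011000→1 (1)
 23  100101011011110110001→1 (1)
 24  001010110111101100011→0 (1)
 25  010101101111011000111→0 (0)
 26  101011011110110001110→1 (0)
 27  010110111101100011100→0 (0)
 28  101101111011000111000→1 (0)
 29  011011110110001110000→0 (1)
 30  110111101100011100001→1 (1)
 31  101111011000111000011→1 (0)
 32  011110110001110000110→0 (1)
 33  111101100011100001101→1 (0)
 34  111011000111000011010→1 (0)
 35  110110001110000110100→1 (1)
 36  101100011100001101001→1 (0)
 37  011000111000011010010→0 (1)
 38  110001110000110100101→1 (1)
 39  100011100001101001011→1 (1)
 40  000111000011010010111→0 (0)
 41  001110000110100101110→0 (1)
 42  011100001101001011101→0 (1)
 43  111000011010010111011→1 (0)
 44  110000110100101110110→1 (1)
 45  100001101001011101101→1 (1)
 46  000011010010111011011→0 (0)
 47  000110100101110110110→0 (0)
 48  001101001011101101100→0 (1)
 49  011010010111011011001→0 (1)
 50  110100101110110110011→1 (1)
 51  101001011101101100111→1 (0)
 52  010010111011011001110→0 (0)
 53  100101110110110011100→1 (1)
 54  001011101101100111001→0 (1)
 55  010111011011001110011→0 (0)
 56  101110110110011100110→1 (0)
 57  011101101100111001100→0 (1)
 58  111011011001110011001→1 (0)
 59  110110110011100110010→1 (1)
 60  101101100111001100101→1 (0)
 61  011011001110011001010→0 (1)
 62  110110011100110010101→1 (1)
 63  101100111001100101011→1 (0)
 64  011001110011001010110→0 (1)
 65  110011100110010101101→1 (1)
 66  100111001100101011011→1 (1)
 67  001110011001010110111→0 (1)
 68  011100110010101101111→0 (1)
 69  111001100101011011111→1 (0)
 70  110011001010110111110→1 (1)
 71  100110010101101111101→1 (1)
 72  001100101011011111011→0 (1)
 73  011001010110111110111→0 (1)
 74  110010101101111101111→1 (1)
 75  100101011011111011111→1 (1)
 76  001010110111110111111→0 (1)
 77  010101101111101111111→0 (0)
 78  101011011111011111110→1 (0)
 79  010110111110111111100→0 (0)
 80  101101111101111111000→1 (0)
 81  011011111011111110000→0 (1)
 82  110111110111111100001→1 (1)
 83  101111101111111000011→1 (0)
 84  011111011111110000110→0 (1)
 85  111110111111100001101→1 (0)
 86  111101111111000011010→1 (0)
 87  111011111110000110100→1 (0)
 88  110111111100001101000→1 (1)
 89  101111111000011010001→1 (0)
 90  011111110000110100010→0 (1)
 91  111111100001101000101→1 (0)
 92  111111000011010001010→1 (0)
 93  111110000110100010100→1 (0)
 94  111100001101000101000→1 (0)
 95  111000011010001010000→1 (0)
 96  110000110100010100000→1 (1)
 97  100001101000101000001→1 (1)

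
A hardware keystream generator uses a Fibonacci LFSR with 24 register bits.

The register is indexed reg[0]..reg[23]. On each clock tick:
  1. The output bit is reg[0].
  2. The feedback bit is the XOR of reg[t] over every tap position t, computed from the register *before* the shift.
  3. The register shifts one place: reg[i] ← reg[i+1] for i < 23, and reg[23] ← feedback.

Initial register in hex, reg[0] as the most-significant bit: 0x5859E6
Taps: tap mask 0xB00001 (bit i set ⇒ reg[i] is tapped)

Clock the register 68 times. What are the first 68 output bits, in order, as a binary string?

tick  register→output (feedback)
  0  010110000101100111100110→0 (1)
  1  101100001011001111001101→1 (0)
  2  011000010110011110011010→0 (1)
  3  110000101100111100110101→1 (1)
  4  100001011001111001101011→1 (1)
  5  000010110011110011010111→0 (0)
  6  000101100111100110101110→0 (0)
  7  001011001111001101011100→0 (0)
  8  010110011110011010111000→0 (1)
  9  101100111100110101110001→1 (0)
 10  011001111001101011100010→0 (0)
 11  110011110011010111000100→1 (0)
 12  100111100110101110001000→1 (0)
 13  001111001101011100010000→0 (0)
 14  011110011010111000100000→0 (0)
 15  111100110101110001000000→1 (1)
 16  111001101011100010000001→1 (0)
 17  110011010111000100000010→1 (1)
 18  100110101110001000000101→1 (1)
 19  001101011100010000001011→0 (0)
 20  011010111000100000010110→0 (1)
 21  110101110001000000101101→1 (0)
 22  101011100010000001011010→1 (0)
 23  010111000100000010110100→0 (1)
 24  101110001000000101101001→1 (1)
 25  011100010000001011010011→0 (1)
 26  111000100000010110100111→1 (1)
 27  110001000000101101001111→1 (0)
 28  100010000001011010011110→1 (1)
 29  000100000010110100111101→0 (1)
 30  001000000101101001111011→0 (0)
 31  010000001011010011110110→0 (1)
 32  100000010110100111101101→1 (0)
 33  000000101101001111011010→0 (1)
 34  000001011010011110110101→0 (0)
 35  000010110100111101101010→0 (1)
 36  000101101001111011010101→0 (0)
 37  001011010011110110101010→0 (1)
 38  010110100111101101010101→0 (0)
 39  101101001111011010101010→1 (0)
 40  011010011110110101010100→0 (1)
 41  110100111101101010101001→1 (1)
 42  101001111011010101010011→1 (0)
 43  010011110110101010100110→0 (1)
 44  100111101101010101001101→1 (0)
 45  001111011010101010011010→0 (1)
 46  011110110101010100110101→0 (0)
 47  111101101010101001101010→1 (0)
 48  111011010101010011010100→1 (0)
 49  110110101010100110101000→1 (0)
 50  101101010101001101010000→1 (1)
 51  011010101010011010100001→0 (1)
 52  110101010100110101000011→1 (0)
 53  101010101001101010000110→1 (0)
 54  010101010011010100001100→0 (0)
 55  101010100110101000011000→1 (0)
 56  010101001101010000110000→0 (0)
 57  101010011010100001100000→1 (1)
 58  010100110101000011000001→0 (1)
 59  101001101010000110000011→1 (0)
 60  010011010100001100000110→0 (1)
 61  100110101000011000001101→1 (0)
 62  001101010000110000011010→0 (1)
 63  011010100001100000110101→0 (0)
 64  110101000011000001101010→1 (0)
 65  101010000110000011010100→1 (0)
 66  010100001100000110101000→0 (1)
 67  101000011000001101010001→1 (0)

01011000010110011110011010111000100000010110100111101101010101001101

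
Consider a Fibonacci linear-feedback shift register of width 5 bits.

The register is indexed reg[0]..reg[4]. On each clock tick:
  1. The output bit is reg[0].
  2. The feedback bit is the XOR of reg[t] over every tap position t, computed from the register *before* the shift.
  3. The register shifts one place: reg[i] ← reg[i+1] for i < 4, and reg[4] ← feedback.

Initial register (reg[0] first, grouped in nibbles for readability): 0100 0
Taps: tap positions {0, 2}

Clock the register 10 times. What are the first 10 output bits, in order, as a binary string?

0100001001

tick  register→output (feedback)
  0  01000→0 (0)
  1  10000→1 (1)
  2  00001→0 (0)
  3  00010→0 (0)
  4  00100→0 (1)
  5  01001→0 (0)
  6  10010→1 (1)
  7  00101→0 (1)
  8  01011→0 (0)
  9  10110→1 (0)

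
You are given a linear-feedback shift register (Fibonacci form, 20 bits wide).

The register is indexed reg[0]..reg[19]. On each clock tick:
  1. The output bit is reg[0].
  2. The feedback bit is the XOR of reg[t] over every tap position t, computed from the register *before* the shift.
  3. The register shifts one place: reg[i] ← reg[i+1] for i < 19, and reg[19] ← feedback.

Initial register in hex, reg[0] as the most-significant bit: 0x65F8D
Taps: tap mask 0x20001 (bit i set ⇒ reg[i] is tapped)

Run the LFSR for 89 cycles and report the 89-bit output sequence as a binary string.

01100101111110001101110111100011111100111010101101010101100010111100110011000000101010011

tick  register→output (feedback)
  0  01100101111110001101→0 (1)
  1  11001011111100011011→1 (1)
  2  10010111111000110111→1 (0)
  3  00101111110001101110→0 (1)
  4  01011111100011011101→0 (1)
  5  10111111000110111011→1 (1)
  6  01111110001101110111→0 (1)
  7  11111100011011101111→1 (0)
  8  11111000110111011110→1 (0)
  9  11110001101110111100→1 (0)
 10  11100011011101111000→1 (1)
 11  11000110111011110001→1 (1)
 12  10001101110111100011→1 (1)
 13  00011011101111000111→0 (1)
 14  00110111011110001111→0 (1)
 15  01101110111100011111→0 (1)
 16  11011101111000111111→1 (0)
 17  10111011110001111110→1 (0)
 18  01110111100011111100→0 (1)
 19  11101111000111111001→1 (1)
 20  11011110001111110011→1 (1)
 21  10111100011111100111→1 (0)
 22  01111000111111001110→0 (1)
 23  11110001111110011101→1 (0)
 24  11100011111100111010→1 (1)
 25  11000111111001110101→1 (0)
 26  10001111110011101010→1 (1)
 27  00011111100111010101→0 (1)
 28  00111111001110101011→0 (0)
 29  01111110011101010110→0 (1)
 30  11111100111010101101→1 (0)
 31  11111001110101011010→1 (1)
 32  11110011101010110101→1 (0)
 33  11100111010101101010→1 (1)
 34  11001110101011010101→1 (0)
 35  10011101010110101010→1 (1)
 36  00111010101101010101→0 (1)
 37  01110101011010101011→0 (0)
 38  11101010110101010110→1 (0)
 39  11010101101010101100→1 (0)
 40  10101011010101011000→1 (1)
 41  01010110101010110001→0 (0)
 42  10101101010101100010→1 (1)
 43  01011010101011000101→0 (1)
 44  10110101010110001011→1 (1)
 45  01101010101100010111→0 (1)
 46  11010101011000101111→1 (0)
 47  10101010110001011110→1 (0)
 48  01010101100010111100→0 (1)
 49  10101011000101111001→1 (1)
 50  01010110001011110011→0 (0)
 51  10101100010111100110→1 (0)
 52  01011000101111001100→0 (1)
 53  10110001011110011001→1 (1)
 54  01100010111100110011→0 (0)
 55  11000101111001100110→1 (0)
 56  10001011110011001100→1 (0)
 57  00010111100110011000→0 (0)
 58  00101111001100110000→0 (0)
 59  01011110011001100000→0 (0)
 60  10111100110011000000→1 (1)
 61  01111001100110000001→0 (0)
 62  11110011001100000010→1 (1)
 63  11100110011000000101→1 (0)
 64  11001100110000001010→1 (1)
 65  10011001100000010101→1 (0)
 66  00110011000000101010→0 (0)
 67  01100110000001010100→0 (1)
 68  11001100000010101001→1 (1)
 69  10011000000101010011→1 (1)
 70  00110000001010100111→0 (1)
 71  01100000010101001111→0 (1)
 72  11000000101010011111→1 (0)
 73  10000001010100111110→1 (0)
 74  00000010101001111100→0 (1)
 75  00000101010011111001→0 (0)
 76  00001010100111110010→0 (0)
 77  00010101001111100100→0 (1)
 78  00101010011111001001→0 (0)
 79  01010100111110010010→0 (0)
 80  10101001111100100100→1 (0)
 81  01010011111001001000→0 (0)
 82  10100111110010010000→1 (1)
 83  01001111100100100001→0 (0)
 84  10011111001001000010→1 (1)
 85  00111110010010000101→0 (1)
 86  01111100100100001011→0 (0)
 87  11111001001000010110→1 (0)
 88  11110010010000101100→1 (0)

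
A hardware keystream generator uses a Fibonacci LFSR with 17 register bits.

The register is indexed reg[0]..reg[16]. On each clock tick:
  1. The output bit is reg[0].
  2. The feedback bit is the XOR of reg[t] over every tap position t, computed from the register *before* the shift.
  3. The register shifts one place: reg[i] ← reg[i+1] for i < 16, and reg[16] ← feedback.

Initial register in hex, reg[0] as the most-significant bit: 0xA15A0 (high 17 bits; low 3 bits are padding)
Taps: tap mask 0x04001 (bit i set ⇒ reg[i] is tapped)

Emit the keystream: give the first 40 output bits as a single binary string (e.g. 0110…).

step | reg (before) | out | fb
   0 | 10100001010110100 | 1 | 0
   1 | 01000010101101000 | 0 | 0
   2 | 10000101011010000 | 1 | 1
   3 | 00001010110100001 | 0 | 0
   4 | 00010101101000010 | 0 | 0
   5 | 00101011010000100 | 0 | 1
   6 | 01010110100001001 | 0 | 0
   7 | 10101101000010010 | 1 | 1
   8 | 01011010000100101 | 0 | 1
   9 | 10110100001001011 | 1 | 1
  10 | 01101000010010111 | 0 | 1
  11 | 11010000100101111 | 1 | 0
  12 | 10100001001011110 | 1 | 0
  13 | 01000010010111100 | 0 | 1
  14 | 10000100101111001 | 1 | 1
  15 | 00001001011110011 | 0 | 0
  16 | 00010010111100110 | 0 | 1
  17 | 00100101111001101 | 0 | 1
  18 | 01001011110011011 | 0 | 0
  19 | 10010111100110110 | 1 | 0
  20 | 00101111001101100 | 0 | 1
  21 | 01011110011011001 | 0 | 0
  22 | 10111100110110010 | 1 | 1
  23 | 01111001101100101 | 0 | 1
  24 | 11110011011001011 | 1 | 1
  25 | 11100110110010111 | 1 | 0
  26 | 11001101100101110 | 1 | 0
  27 | 10011011001011100 | 1 | 0
  28 | 00110110010111000 | 0 | 0
  29 | 01101100101110000 | 0 | 0
  30 | 11011001011100000 | 1 | 1
  31 | 10110010111000001 | 1 | 1
  32 | 01100101110000011 | 0 | 0
  33 | 11001011100000110 | 1 | 0
  34 | 10010111000001100 | 1 | 0
  35 | 00101110000011000 | 0 | 0
  36 | 01011100000110000 | 0 | 0
  37 | 10111000001100000 | 1 | 1
  38 | 01110000011000001 | 0 | 0
  39 | 11100000110000010 | 1 | 1

1010000101011010000100101111001101100101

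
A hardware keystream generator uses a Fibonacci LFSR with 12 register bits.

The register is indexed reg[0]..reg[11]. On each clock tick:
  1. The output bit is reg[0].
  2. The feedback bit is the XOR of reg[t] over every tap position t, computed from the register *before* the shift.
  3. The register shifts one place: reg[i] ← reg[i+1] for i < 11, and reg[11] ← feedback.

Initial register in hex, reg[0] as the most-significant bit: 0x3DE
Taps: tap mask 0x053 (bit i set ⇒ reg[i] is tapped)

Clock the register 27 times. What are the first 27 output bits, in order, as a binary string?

001111011110111000110101110

tick  register→output (feedback)
  0  001111011110→0 (1)
  1  011110111101→0 (1)
  2  111101111011→1 (1)
  3  111011110111→1 (0)
  4  110111101110→1 (0)
  5  101111011100→1 (0)
  6  011110111000→0 (1)
  7  111101110001→1 (1)
  8  111011100011→1 (0)
  9  110111000110→1 (1)
 10  101110001101→1 (0)
 11  011100011010→0 (1)
 12  111000110101→1 (1)
 13  110001101011→1 (1)
 14  100011010111→1 (0)
 15  000110101110→0 (0)
 16  001101011100→0 (0)
 17  011010111000→0 (1)
 18  110101110001→1 (1)
 19  101011100011→1 (1)
 20  010111000111→0 (0)
 21  101110001110→1 (0)
 22  011100011100→0 (1)
 23  111000111001→1 (1)
 24  110001110011→1 (1)
 25  100011100111→1 (1)
 26  000111001111→0 (1)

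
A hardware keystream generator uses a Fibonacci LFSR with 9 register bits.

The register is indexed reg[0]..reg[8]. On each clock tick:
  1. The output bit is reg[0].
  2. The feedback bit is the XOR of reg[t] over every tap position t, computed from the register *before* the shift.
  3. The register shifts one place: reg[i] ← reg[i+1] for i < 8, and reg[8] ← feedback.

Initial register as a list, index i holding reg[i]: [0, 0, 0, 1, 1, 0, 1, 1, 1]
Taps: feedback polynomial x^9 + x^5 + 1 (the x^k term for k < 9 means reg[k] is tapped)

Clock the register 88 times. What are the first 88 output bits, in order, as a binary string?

0001101110110110101100000101110111110001111001101001101011100011010001011111110100101100

k : reg_k → out_k, fb_k
0: 000110111 → 0, fb=0
1: 001101110 → 0, fb=1
2: 011011101 → 0, fb=1
3: 110111011 → 1, fb=0
4: 101110110 → 1, fb=1
5: 011101101 → 0, fb=1
6: 111011011 → 1, fb=0
7: 110110110 → 1, fb=1
8: 101101101 → 1, fb=0
9: 011011010 → 0, fb=1
10: 110110101 → 1, fb=1
11: 101101011 → 1, fb=0
12: 011010110 → 0, fb=0
13: 110101100 → 1, fb=0
14: 101011000 → 1, fb=0
15: 010110000 → 0, fb=0
16: 101100000 → 1, fb=1
17: 011000001 → 0, fb=0
18: 110000010 → 1, fb=1
19: 100000101 → 1, fb=1
20: 000001011 → 0, fb=1
21: 000010111 → 0, fb=0
22: 000101110 → 0, fb=1
23: 001011101 → 0, fb=1
24: 010111011 → 0, fb=1
25: 101110111 → 1, fb=1
26: 011101111 → 0, fb=1
27: 111011111 → 1, fb=0
28: 110111110 → 1, fb=0
29: 101111100 → 1, fb=0
30: 011111000 → 0, fb=1
31: 111110001 → 1, fb=1
32: 111100011 → 1, fb=1
33: 111000111 → 1, fb=1
34: 110001111 → 1, fb=0
35: 100011110 → 1, fb=0
36: 000111100 → 0, fb=1
37: 001111001 → 0, fb=1
38: 011110011 → 0, fb=0
39: 111100110 → 1, fb=1
40: 111001101 → 1, fb=0
41: 110011010 → 1, fb=0
42: 100110100 → 1, fb=1
43: 001101001 → 0, fb=1
44: 011010011 → 0, fb=0
45: 110100110 → 1, fb=1
46: 101001101 → 1, fb=0
47: 010011010 → 0, fb=1
48: 100110101 → 1, fb=1
49: 001101011 → 0, fb=1
50: 011010111 → 0, fb=0
51: 110101110 → 1, fb=0
52: 101011100 → 1, fb=0
53: 010111000 → 0, fb=1
54: 101110001 → 1, fb=1
55: 011100011 → 0, fb=0
56: 111000110 → 1, fb=1
57: 110001101 → 1, fb=0
58: 100011010 → 1, fb=0
59: 000110100 → 0, fb=0
60: 001101000 → 0, fb=1
61: 011010001 → 0, fb=0
62: 110100010 → 1, fb=1
63: 101000101 → 1, fb=1
64: 010001011 → 0, fb=1
65: 100010111 → 1, fb=1
66: 000101111 → 0, fb=1
67: 001011111 → 0, fb=1
68: 010111111 → 0, fb=1
69: 101111111 → 1, fb=0
70: 011111110 → 0, fb=1
71: 111111101 → 1, fb=0
72: 111111010 → 1, fb=0
73: 111110100 → 1, fb=1
74: 111101001 → 1, fb=0
75: 111010010 → 1, fb=1
76: 110100101 → 1, fb=1
77: 101001011 → 1, fb=0
78: 010010110 → 0, fb=0
79: 100101100 → 1, fb=0
80: 001011000 → 0, fb=1
81: 010110001 → 0, fb=0
82: 101100010 → 1, fb=1
83: 011000101 → 0, fb=0
84: 110001010 → 1, fb=0
85: 100010100 → 1, fb=1
86: 000101001 → 0, fb=1
87: 001010011 → 0, fb=0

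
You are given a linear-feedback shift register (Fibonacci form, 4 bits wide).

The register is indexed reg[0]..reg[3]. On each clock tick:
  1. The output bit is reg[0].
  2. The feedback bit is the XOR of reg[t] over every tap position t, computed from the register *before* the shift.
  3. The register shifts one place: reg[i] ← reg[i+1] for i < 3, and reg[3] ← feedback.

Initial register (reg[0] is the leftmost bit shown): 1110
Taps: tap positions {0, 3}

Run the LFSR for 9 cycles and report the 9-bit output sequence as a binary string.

111010110

k : reg_k → out_k, fb_k
0: 1110 → 1, fb=1
1: 1101 → 1, fb=0
2: 1010 → 1, fb=1
3: 0101 → 0, fb=1
4: 1011 → 1, fb=0
5: 0110 → 0, fb=0
6: 1100 → 1, fb=1
7: 1001 → 1, fb=0
8: 0010 → 0, fb=0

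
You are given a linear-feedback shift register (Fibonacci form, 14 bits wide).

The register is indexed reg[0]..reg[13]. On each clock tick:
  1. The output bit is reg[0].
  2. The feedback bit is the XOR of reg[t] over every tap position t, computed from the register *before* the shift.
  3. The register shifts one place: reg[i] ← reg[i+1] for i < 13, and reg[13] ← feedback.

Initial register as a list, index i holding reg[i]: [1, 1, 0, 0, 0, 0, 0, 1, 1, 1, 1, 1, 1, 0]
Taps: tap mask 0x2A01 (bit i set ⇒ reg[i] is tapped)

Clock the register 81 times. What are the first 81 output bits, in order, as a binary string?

step | reg (before) | out | fb
   0 | 11000001111110 | 1 | 1
   1 | 10000011111101 | 1 | 0
   2 | 00000111111010 | 0 | 1
   3 | 00001111110101 | 0 | 1
   4 | 00011111101011 | 0 | 1
   5 | 00111111010111 | 0 | 1
   6 | 01111110101111 | 0 | 0
   7 | 11111101011110 | 1 | 1
   8 | 11111010111101 | 1 | 0
   9 | 11110101111010 | 1 | 0
  10 | 11101011110100 | 1 | 1
  11 | 11010111101001 | 1 | 0
  12 | 10101111010010 | 1 | 0
  13 | 01011110100100 | 0 | 1
  14 | 10111101001001 | 1 | 0
  15 | 01111010010010 | 0 | 1
  16 | 11110100100101 | 1 | 1
  17 | 11101001001011 | 1 | 0
  18 | 11010010010110 | 1 | 1
  19 | 10100100101101 | 1 | 1
  20 | 01001001011011 | 0 | 0
  21 | 10010010110110 | 1 | 1
  22 | 00100101101101 | 0 | 0
  23 | 01001011011010 | 0 | 1
  24 | 10010110110101 | 1 | 0
  25 | 00101101101010 | 0 | 0
  26 | 01011011010100 | 0 | 0
  27 | 10110110101000 | 1 | 1
  28 | 01101101010001 | 0 | 0
  29 | 11011010100010 | 1 | 1
  30 | 10110101000101 | 1 | 1
  31 | 01101010001011 | 0 | 1
  32 | 11010100010111 | 1 | 0
  33 | 10101000101110 | 1 | 0
  34 | 01010001011100 | 0 | 0
  35 | 10100010111000 | 1 | 0
  36 | 01000101110000 | 0 | 1
  37 | 10001011100001 | 1 | 0
  38 | 00010111000010 | 0 | 0
  39 | 00101110000100 | 0 | 1
  40 | 01011100001001 | 0 | 1
  41 | 10111000010011 | 1 | 1
  42 | 01110000100111 | 0 | 0
  43 | 11100001001110 | 1 | 0
  44 | 11000010011100 | 1 | 1
  45 | 10000100111001 | 1 | 1
  46 | 00001001110011 | 0 | 0
  47 | 00010011100110 | 0 | 1
  48 | 00100111001101 | 0 | 0
  49 | 01001110011010 | 0 | 1
  50 | 10011100110101 | 1 | 0
  51 | 00111001101010 | 0 | 0
  52 | 01110011010100 | 0 | 0
  53 | 11100110101000 | 1 | 1
  54 | 11001101010001 | 1 | 1
  55 | 10011010100011 | 1 | 0
  56 | 00110101000110 | 0 | 1
  57 | 01101010001101 | 0 | 0
  58 | 11010100011010 | 1 | 0
  59 | 10101000110100 | 1 | 1
  60 | 01010001101001 | 0 | 1
  61 | 10100011010011 | 1 | 1
  62 | 01000110100111 | 0 | 0
  63 | 10001101001110 | 1 | 0
  64 | 00011010011100 | 0 | 0
  65 | 00110100111000 | 0 | 1
  66 | 01101001110001 | 0 | 0
  67 | 11010011100010 | 1 | 1
  68 | 10100111000101 | 1 | 1
  69 | 01001110001011 | 0 | 1
  70 | 10011100010111 | 1 | 0
  71 | 00111000101110 | 0 | 1
  72 | 01110001011101 | 0 | 1
  73 | 11100010111011 | 1 | 1
  74 | 11000101110111 | 1 | 0
  75 | 10001011101110 | 1 | 0
  76 | 00010111011100 | 0 | 0
  77 | 00101110111000 | 0 | 1
  78 | 01011101110001 | 0 | 0
  79 | 10111011100010 | 1 | 1
  80 | 01110111000101 | 0 | 0

110000011111101011110100100101101101010001011100001001110011010100011010011100010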